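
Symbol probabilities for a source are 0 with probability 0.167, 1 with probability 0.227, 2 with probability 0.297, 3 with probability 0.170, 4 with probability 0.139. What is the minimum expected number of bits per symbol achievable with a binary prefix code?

Repeatedly combine the two least-probable nodes; the expected code length is the sum of the merged weights.
merge 139/1000 + 167/1000 → 153/500
merge 17/100 + 227/1000 → 397/1000
merge 297/1000 + 153/500 → 603/1000
merge 397/1000 + 603/1000 → 1
L = 153/500 + 397/1000 + 603/1000 + 1 = 1153/500 = 2.306 bits/symbol.

2.306 bits/symbol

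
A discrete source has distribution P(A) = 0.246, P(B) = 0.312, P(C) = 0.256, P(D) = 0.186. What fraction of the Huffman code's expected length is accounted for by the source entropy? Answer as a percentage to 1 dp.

98.8%

Entropy H = −Σ p log₂ p ≈ 1.9766 bits.
Huffman merges: 93/500+123/500→54/125; 32/125+39/125→71/125; 54/125+71/125→1. L = 2 ≈ 2.0000.
Efficiency = H/L = 1.9766/2.0000 = 98.8%.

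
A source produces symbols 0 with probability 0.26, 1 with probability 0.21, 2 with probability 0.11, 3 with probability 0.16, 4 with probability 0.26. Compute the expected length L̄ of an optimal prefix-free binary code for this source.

Repeatedly combine the two least-probable nodes; the expected code length is the sum of the merged weights.
merge 11/100 + 4/25 → 27/100
merge 21/100 + 13/50 → 47/100
merge 13/50 + 27/100 → 53/100
merge 47/100 + 53/100 → 1
L = 27/100 + 47/100 + 53/100 + 1 = 227/100 = 2.27 bits/symbol.

2.27 bits/symbol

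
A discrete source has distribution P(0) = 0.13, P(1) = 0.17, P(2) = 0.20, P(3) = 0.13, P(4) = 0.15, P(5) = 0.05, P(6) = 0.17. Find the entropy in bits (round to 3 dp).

H = −Σ pᵢ log₂ pᵢ.
−0.13·log₂(0.13) = 0.3826
−0.17·log₂(0.17) = 0.4346
−0.20·log₂(0.20) = 0.4644
−0.13·log₂(0.13) = 0.3826
−0.15·log₂(0.15) = 0.4105
−0.05·log₂(0.05) = 0.2161
−0.17·log₂(0.17) = 0.4346
Sum ≈ 2.7255 → 2.725 bits.

2.725 bits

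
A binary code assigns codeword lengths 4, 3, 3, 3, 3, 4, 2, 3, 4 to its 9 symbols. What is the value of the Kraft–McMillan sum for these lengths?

1.0625

With common denominator 2^4 = 16: Σ 2^(−ℓᵢ) = 1/16 + 2/16 + 2/16 + 2/16 + 2/16 + 1/16 + 4/16 + 2/16 + 1/16 = 17/16 = 1.0625.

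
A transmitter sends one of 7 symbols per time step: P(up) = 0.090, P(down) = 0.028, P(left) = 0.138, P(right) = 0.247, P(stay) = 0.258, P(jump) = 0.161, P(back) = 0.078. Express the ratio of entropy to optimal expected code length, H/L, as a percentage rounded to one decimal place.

98.6%

Entropy H = −Σ p log₂ p ≈ 2.5653 bits.
Huffman merges: 7/250+39/500→53/500; 9/100+53/500→49/250; 69/500+161/1000→299/1000; 49/250+247/1000→443/1000; 129/500+299/1000→557/1000; 443/1000+557/1000→1. L = 2601/1000 ≈ 2.6010.
Efficiency = H/L = 2.5653/2.6010 = 98.6%.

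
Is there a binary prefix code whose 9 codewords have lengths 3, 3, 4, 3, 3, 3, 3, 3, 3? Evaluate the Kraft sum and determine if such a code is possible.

With common denominator 2^4 = 16: Σ 2^(−ℓᵢ) = 2/16 + 2/16 + 1/16 + 2/16 + 2/16 + 2/16 + 2/16 + 2/16 + 2/16 = 17/16 = 1.0625.
Kraft's inequality requires Σ ≤ 1; here Σ = 1.0625 > 1, so no such prefix code exists.

1.0625; no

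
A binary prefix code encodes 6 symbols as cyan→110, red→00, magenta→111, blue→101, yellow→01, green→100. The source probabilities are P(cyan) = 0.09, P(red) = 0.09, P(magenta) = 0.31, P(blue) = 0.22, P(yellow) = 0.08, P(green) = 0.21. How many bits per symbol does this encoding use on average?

L̄ = Σ pᵢ·ℓᵢ = 0.09·3 + 0.09·2 + 0.31·3 + 0.22·3 + 0.08·2 + 0.21·3 = 2.83 bits/symbol.

2.83 bits/symbol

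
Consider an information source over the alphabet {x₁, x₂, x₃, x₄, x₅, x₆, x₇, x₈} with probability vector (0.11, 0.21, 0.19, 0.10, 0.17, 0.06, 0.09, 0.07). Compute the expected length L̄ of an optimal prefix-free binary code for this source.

Repeatedly combine the two least-probable nodes; the expected code length is the sum of the merged weights.
merge 3/50 + 7/100 → 13/100
merge 9/100 + 1/10 → 19/100
merge 11/100 + 13/100 → 6/25
merge 17/100 + 19/100 → 9/25
merge 19/100 + 21/100 → 2/5
merge 6/25 + 9/25 → 3/5
merge 2/5 + 3/5 → 1
L = 13/100 + 19/100 + 6/25 + 9/25 + 2/5 + 3/5 + 1 = 73/25 = 2.92 bits/symbol.

2.92 bits/symbol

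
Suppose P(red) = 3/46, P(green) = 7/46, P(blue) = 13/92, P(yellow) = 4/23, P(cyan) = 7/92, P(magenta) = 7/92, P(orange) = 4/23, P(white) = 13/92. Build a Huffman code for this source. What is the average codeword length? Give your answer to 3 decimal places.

2.967 bits/symbol

Repeatedly combine the two least-probable nodes; the expected code length is the sum of the merged weights.
merge 3/46 + 7/92 → 13/92
merge 7/92 + 13/92 → 5/23
merge 13/92 + 13/92 → 13/46
merge 7/46 + 4/23 → 15/46
merge 4/23 + 5/23 → 9/23
merge 13/46 + 15/46 → 14/23
merge 9/23 + 14/23 → 1
L = 13/92 + 5/23 + 13/46 + 15/46 + 9/23 + 14/23 + 1 = 273/92 ≈ 2.967 bits/symbol.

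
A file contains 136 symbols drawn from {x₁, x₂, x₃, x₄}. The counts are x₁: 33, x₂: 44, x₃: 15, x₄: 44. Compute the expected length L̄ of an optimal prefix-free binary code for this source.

Probabilities are the counts divided by 136.
Repeatedly combine the two least-probable nodes; the expected code length is the sum of the merged weights.
merge 15/136 + 33/136 → 6/17
merge 11/34 + 11/34 → 11/17
merge 6/17 + 11/17 → 1
L = 6/17 + 11/17 + 1 = 2 bits/symbol.

2 bits/symbol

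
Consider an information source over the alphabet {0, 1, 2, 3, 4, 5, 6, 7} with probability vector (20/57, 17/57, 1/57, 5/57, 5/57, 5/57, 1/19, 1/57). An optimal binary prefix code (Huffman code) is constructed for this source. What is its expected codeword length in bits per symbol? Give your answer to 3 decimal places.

Repeatedly combine the two least-probable nodes; the expected code length is the sum of the merged weights.
merge 1/57 + 1/57 → 2/57
merge 2/57 + 1/19 → 5/57
merge 5/57 + 5/57 → 10/57
merge 5/57 + 5/57 → 10/57
merge 10/57 + 10/57 → 20/57
merge 17/57 + 20/57 → 37/57
merge 20/57 + 37/57 → 1
L = 2/57 + 5/57 + 10/57 + 10/57 + 20/57 + 37/57 + 1 = 47/19 ≈ 2.474 bits/symbol.

2.474 bits/symbol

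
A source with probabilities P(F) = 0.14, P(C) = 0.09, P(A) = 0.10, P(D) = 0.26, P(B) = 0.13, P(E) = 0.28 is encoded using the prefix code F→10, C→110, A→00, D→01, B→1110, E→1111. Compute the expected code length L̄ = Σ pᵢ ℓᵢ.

L̄ = Σ pᵢ·ℓᵢ = 0.14·2 + 0.09·3 + 0.10·2 + 0.26·2 + 0.13·4 + 0.28·4 = 2.91 bits/symbol.

2.91 bits/symbol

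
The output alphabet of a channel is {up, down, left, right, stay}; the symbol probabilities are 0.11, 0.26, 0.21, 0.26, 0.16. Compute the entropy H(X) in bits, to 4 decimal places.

H = −Σ pᵢ log₂ pᵢ.
−0.11·log₂(0.11) = 0.3503
−0.26·log₂(0.26) = 0.5053
−0.21·log₂(0.21) = 0.4728
−0.26·log₂(0.26) = 0.5053
−0.16·log₂(0.16) = 0.4230
Sum ≈ 2.2567 → 2.2567 bits.

2.2567 bits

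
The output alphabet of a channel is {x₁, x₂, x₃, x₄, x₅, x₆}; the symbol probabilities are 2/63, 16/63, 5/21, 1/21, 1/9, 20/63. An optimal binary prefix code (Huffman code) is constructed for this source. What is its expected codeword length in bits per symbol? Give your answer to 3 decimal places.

2.270 bits/symbol

Repeatedly combine the two least-probable nodes; the expected code length is the sum of the merged weights.
merge 2/63 + 1/21 → 5/63
merge 5/63 + 1/9 → 4/21
merge 4/21 + 5/21 → 3/7
merge 16/63 + 20/63 → 4/7
merge 3/7 + 4/7 → 1
L = 5/63 + 4/21 + 3/7 + 4/7 + 1 = 143/63 ≈ 2.270 bits/symbol.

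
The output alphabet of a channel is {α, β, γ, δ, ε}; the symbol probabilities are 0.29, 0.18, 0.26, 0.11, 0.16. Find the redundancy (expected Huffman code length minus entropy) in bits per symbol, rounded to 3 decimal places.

Entropy H = −Σ p log₂ p ≈ 2.2418 bits.
Huffman merges: 11/100+4/25→27/100; 9/50+13/50→11/25; 27/100+29/100→14/25; 11/25+14/25→1. L = 227/100 ≈ 2.2700.
L − H = 2.2700 − 2.2418 = 0.028 bits.

0.028 bits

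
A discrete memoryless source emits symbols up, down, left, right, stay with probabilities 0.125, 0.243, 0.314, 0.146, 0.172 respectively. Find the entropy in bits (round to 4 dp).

H = −Σ pᵢ log₂ pᵢ.
−0.125·log₂(0.125) = 0.3750
−0.243·log₂(0.243) = 0.4960
−0.314·log₂(0.314) = 0.5247
−0.146·log₂(0.146) = 0.4053
−0.172·log₂(0.172) = 0.4368
Sum ≈ 2.2378 → 2.2378 bits.

2.2378 bits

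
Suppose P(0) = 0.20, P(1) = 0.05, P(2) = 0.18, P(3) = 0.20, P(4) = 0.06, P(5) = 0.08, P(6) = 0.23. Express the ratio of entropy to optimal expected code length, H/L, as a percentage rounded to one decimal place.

Entropy H = −Σ p log₂ p ≈ 2.6129 bits.
Huffman merges: 1/20+3/50→11/100; 2/25+11/100→19/100; 9/50+19/100→37/100; 1/5+1/5→2/5; 23/100+37/100→3/5; 2/5+3/5→1. L = 267/100 ≈ 2.6700.
Efficiency = H/L = 2.6129/2.6700 = 97.9%.

97.9%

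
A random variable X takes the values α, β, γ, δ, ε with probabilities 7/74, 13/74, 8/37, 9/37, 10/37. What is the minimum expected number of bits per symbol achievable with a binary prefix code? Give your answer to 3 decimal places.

Repeatedly combine the two least-probable nodes; the expected code length is the sum of the merged weights.
merge 7/74 + 13/74 → 10/37
merge 8/37 + 9/37 → 17/37
merge 10/37 + 10/37 → 20/37
merge 17/37 + 20/37 → 1
L = 10/37 + 17/37 + 20/37 + 1 = 84/37 ≈ 2.270 bits/symbol.

2.270 bits/symbol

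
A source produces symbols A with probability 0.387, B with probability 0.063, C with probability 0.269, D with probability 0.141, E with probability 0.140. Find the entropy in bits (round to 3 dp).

H = −Σ pᵢ log₂ pᵢ.
−0.387·log₂(0.387) = 0.5300
−0.063·log₂(0.063) = 0.2513
−0.269·log₂(0.269) = 0.5096
−0.141·log₂(0.141) = 0.3985
−0.140·log₂(0.140) = 0.3971
Sum ≈ 2.0865 → 2.086 bits.

2.086 bits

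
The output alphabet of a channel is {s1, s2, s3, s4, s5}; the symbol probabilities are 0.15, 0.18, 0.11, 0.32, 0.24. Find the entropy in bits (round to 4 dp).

H = −Σ pᵢ log₂ pᵢ.
−0.15·log₂(0.15) = 0.4105
−0.18·log₂(0.18) = 0.4453
−0.11·log₂(0.11) = 0.3503
−0.32·log₂(0.32) = 0.5260
−0.24·log₂(0.24) = 0.4941
Sum ≈ 2.2263 → 2.2263 bits.

2.2263 bits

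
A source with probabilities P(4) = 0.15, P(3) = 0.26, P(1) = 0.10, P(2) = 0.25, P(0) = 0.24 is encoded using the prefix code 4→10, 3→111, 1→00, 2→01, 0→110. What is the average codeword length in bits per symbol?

2.5 bits/symbol

L̄ = Σ pᵢ·ℓᵢ = 0.15·2 + 0.26·3 + 0.10·2 + 0.25·2 + 0.24·3 = 2.5 bits/symbol.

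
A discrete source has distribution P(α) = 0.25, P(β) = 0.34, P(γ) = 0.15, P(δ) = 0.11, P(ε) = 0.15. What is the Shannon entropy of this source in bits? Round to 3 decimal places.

2.201 bits

H = −Σ pᵢ log₂ pᵢ.
−0.25·log₂(0.25) = 0.5000
−0.34·log₂(0.34) = 0.5292
−0.15·log₂(0.15) = 0.4105
−0.11·log₂(0.11) = 0.3503
−0.15·log₂(0.15) = 0.4105
Sum ≈ 2.2006 → 2.201 bits.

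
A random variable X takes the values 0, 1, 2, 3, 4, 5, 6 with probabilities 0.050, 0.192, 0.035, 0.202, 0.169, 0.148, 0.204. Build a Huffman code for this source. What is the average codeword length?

2.679 bits/symbol

Repeatedly combine the two least-probable nodes; the expected code length is the sum of the merged weights.
merge 7/200 + 1/20 → 17/200
merge 17/200 + 37/250 → 233/1000
merge 169/1000 + 24/125 → 361/1000
merge 101/500 + 51/250 → 203/500
merge 233/1000 + 361/1000 → 297/500
merge 203/500 + 297/500 → 1
L = 17/200 + 233/1000 + 361/1000 + 203/500 + 297/500 + 1 = 2679/1000 = 2.679 bits/symbol.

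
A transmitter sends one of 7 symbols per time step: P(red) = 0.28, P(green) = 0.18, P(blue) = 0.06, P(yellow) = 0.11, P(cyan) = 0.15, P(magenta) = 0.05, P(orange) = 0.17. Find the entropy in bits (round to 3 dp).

H = −Σ pᵢ log₂ pᵢ.
−0.28·log₂(0.28) = 0.5142
−0.18·log₂(0.18) = 0.4453
−0.06·log₂(0.06) = 0.2435
−0.11·log₂(0.11) = 0.3503
−0.15·log₂(0.15) = 0.4105
−0.05·log₂(0.05) = 0.2161
−0.17·log₂(0.17) = 0.4346
Sum ≈ 2.6146 → 2.615 bits.

2.615 bits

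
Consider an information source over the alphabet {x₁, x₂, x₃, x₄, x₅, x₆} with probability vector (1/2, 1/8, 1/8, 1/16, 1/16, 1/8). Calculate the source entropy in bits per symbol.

Each probability is a power of 1/2, so log₂(1/p) is an integer.
H = Σ p·log₂(1/p) = 1/2·1 + 1/8·3 + 1/8·3 + 1/16·4 + 1/16·4 + 1/8·3 = 2.125 bits.

2.125 bits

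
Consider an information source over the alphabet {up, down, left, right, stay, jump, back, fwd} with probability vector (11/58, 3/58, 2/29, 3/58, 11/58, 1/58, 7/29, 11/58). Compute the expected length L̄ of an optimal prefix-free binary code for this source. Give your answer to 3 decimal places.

Repeatedly combine the two least-probable nodes; the expected code length is the sum of the merged weights.
merge 1/58 + 3/58 → 2/29
merge 3/58 + 2/29 → 7/58
merge 2/29 + 7/58 → 11/58
merge 11/58 + 11/58 → 11/29
merge 11/58 + 11/58 → 11/29
merge 7/29 + 11/29 → 18/29
merge 11/29 + 18/29 → 1
L = 2/29 + 7/58 + 11/58 + 11/29 + 11/29 + 18/29 + 1 = 80/29 ≈ 2.759 bits/symbol.

2.759 bits/symbol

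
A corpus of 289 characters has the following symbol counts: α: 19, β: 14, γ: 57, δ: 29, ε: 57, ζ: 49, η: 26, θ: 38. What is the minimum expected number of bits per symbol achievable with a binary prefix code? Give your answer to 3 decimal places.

Probabilities are the counts divided by 289.
Repeatedly combine the two least-probable nodes; the expected code length is the sum of the merged weights.
merge 14/289 + 19/289 → 33/289
merge 26/289 + 29/289 → 55/289
merge 33/289 + 38/289 → 71/289
merge 49/289 + 55/289 → 104/289
merge 57/289 + 57/289 → 114/289
merge 71/289 + 104/289 → 175/289
merge 114/289 + 175/289 → 1
L = 33/289 + 55/289 + 71/289 + 104/289 + 114/289 + 175/289 + 1 = 841/289 ≈ 2.910 bits/symbol.

2.910 bits/symbol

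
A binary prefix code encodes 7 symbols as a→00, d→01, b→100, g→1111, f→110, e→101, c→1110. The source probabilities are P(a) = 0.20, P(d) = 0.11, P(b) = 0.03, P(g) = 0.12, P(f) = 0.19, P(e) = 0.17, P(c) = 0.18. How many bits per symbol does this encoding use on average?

2.99 bits/symbol

L̄ = Σ pᵢ·ℓᵢ = 0.20·2 + 0.11·2 + 0.03·3 + 0.12·4 + 0.19·3 + 0.17·3 + 0.18·4 = 2.99 bits/symbol.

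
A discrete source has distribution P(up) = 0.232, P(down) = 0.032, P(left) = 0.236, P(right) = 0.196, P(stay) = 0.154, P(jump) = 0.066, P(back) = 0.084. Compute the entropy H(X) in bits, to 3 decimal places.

2.575 bits

H = −Σ pᵢ log₂ pᵢ.
−0.232·log₂(0.232) = 0.4890
−0.032·log₂(0.032) = 0.1589
−0.236·log₂(0.236) = 0.4916
−0.196·log₂(0.196) = 0.4608
−0.154·log₂(0.154) = 0.4156
−0.066·log₂(0.066) = 0.2588
−0.084·log₂(0.084) = 0.3002
Sum ≈ 2.5750 → 2.575 bits.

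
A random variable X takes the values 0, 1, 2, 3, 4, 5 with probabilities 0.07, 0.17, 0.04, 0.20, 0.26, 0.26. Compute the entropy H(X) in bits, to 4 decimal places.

H = −Σ pᵢ log₂ pᵢ.
−0.07·log₂(0.07) = 0.2686
−0.17·log₂(0.17) = 0.4346
−0.04·log₂(0.04) = 0.1858
−0.20·log₂(0.20) = 0.4644
−0.26·log₂(0.26) = 0.5053
−0.26·log₂(0.26) = 0.5053
Sum ≈ 2.3639 → 2.3639 bits.

2.3639 bits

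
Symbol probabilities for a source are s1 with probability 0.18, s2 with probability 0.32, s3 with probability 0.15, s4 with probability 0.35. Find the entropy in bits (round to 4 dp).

1.9120 bits

H = −Σ pᵢ log₂ pᵢ.
−0.18·log₂(0.18) = 0.4453
−0.32·log₂(0.32) = 0.5260
−0.15·log₂(0.15) = 0.4105
−0.35·log₂(0.35) = 0.5301
Sum ≈ 1.9120 → 1.9120 bits.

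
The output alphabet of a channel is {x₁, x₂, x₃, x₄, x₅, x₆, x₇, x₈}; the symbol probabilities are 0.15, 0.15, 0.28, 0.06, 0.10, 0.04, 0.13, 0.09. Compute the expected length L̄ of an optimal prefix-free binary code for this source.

2.82 bits/symbol

Repeatedly combine the two least-probable nodes; the expected code length is the sum of the merged weights.
merge 1/25 + 3/50 → 1/10
merge 9/100 + 1/10 → 19/100
merge 1/10 + 13/100 → 23/100
merge 3/20 + 3/20 → 3/10
merge 19/100 + 23/100 → 21/50
merge 7/25 + 3/10 → 29/50
merge 21/50 + 29/50 → 1
L = 1/10 + 19/100 + 23/100 + 3/10 + 21/50 + 29/50 + 1 = 141/50 = 2.82 bits/symbol.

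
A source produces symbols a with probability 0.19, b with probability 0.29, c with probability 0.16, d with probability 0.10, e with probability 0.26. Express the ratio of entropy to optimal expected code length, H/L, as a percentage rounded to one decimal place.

98.8%

Entropy H = −Σ p log₂ p ≈ 2.2336 bits.
Huffman merges: 1/10+4/25→13/50; 19/100+13/50→9/20; 13/50+29/100→11/20; 9/20+11/20→1. L = 113/50 ≈ 2.2600.
Efficiency = H/L = 2.2336/2.2600 = 98.8%.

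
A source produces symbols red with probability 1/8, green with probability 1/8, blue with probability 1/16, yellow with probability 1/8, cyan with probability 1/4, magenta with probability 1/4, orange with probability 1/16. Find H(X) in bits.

2.625 bits

Each probability is a power of 1/2, so log₂(1/p) is an integer.
H = Σ p·log₂(1/p) = 1/8·3 + 1/8·3 + 1/16·4 + 1/8·3 + 1/4·2 + 1/4·2 + 1/16·4 = 2.625 bits.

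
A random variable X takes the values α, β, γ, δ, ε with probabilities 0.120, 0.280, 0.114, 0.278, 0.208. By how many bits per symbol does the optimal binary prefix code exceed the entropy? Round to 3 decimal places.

0.011 bits

Entropy H = −Σ p log₂ p ≈ 2.2231 bits.
Huffman merges: 57/500+3/25→117/500; 26/125+117/500→221/500; 139/500+7/25→279/500; 221/500+279/500→1. L = 1117/500 ≈ 2.2340.
L − H = 2.2340 − 2.2231 = 0.011 bits.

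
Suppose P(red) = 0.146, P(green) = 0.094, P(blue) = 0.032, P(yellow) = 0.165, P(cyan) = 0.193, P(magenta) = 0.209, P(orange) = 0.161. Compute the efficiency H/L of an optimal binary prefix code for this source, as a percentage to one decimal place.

97.9%

Entropy H = −Σ p log₂ p ≈ 2.6680 bits.
Huffman merges: 4/125+47/500→63/500; 63/500+73/500→34/125; 161/1000+33/200→163/500; 193/1000+209/1000→201/500; 34/125+163/500→299/500; 201/500+299/500→1. L = 681/250 ≈ 2.7240.
Efficiency = H/L = 2.6680/2.7240 = 97.9%.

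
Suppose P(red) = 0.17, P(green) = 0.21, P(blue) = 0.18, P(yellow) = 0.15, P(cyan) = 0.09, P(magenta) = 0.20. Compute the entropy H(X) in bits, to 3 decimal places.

2.540 bits

H = −Σ pᵢ log₂ pᵢ.
−0.17·log₂(0.17) = 0.4346
−0.21·log₂(0.21) = 0.4728
−0.18·log₂(0.18) = 0.4453
−0.15·log₂(0.15) = 0.4105
−0.09·log₂(0.09) = 0.3127
−0.20·log₂(0.20) = 0.4644
Sum ≈ 2.5403 → 2.540 bits.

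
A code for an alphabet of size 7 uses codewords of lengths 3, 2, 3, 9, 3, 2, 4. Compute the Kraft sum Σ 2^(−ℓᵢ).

0.939453125

With common denominator 2^9 = 512: Σ 2^(−ℓᵢ) = 64/512 + 128/512 + 64/512 + 1/512 + 64/512 + 128/512 + 32/512 = 481/512 = 0.939453125.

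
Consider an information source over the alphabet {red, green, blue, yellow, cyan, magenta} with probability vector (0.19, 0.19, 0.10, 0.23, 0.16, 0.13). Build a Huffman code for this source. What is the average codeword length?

2.58 bits/symbol

Repeatedly combine the two least-probable nodes; the expected code length is the sum of the merged weights.
merge 1/10 + 13/100 → 23/100
merge 4/25 + 19/100 → 7/20
merge 19/100 + 23/100 → 21/50
merge 23/100 + 7/20 → 29/50
merge 21/50 + 29/50 → 1
L = 23/100 + 7/20 + 21/50 + 29/50 + 1 = 129/50 = 2.58 bits/symbol.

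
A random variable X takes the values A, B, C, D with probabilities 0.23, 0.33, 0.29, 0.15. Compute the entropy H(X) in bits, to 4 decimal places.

H = −Σ pᵢ log₂ pᵢ.
−0.23·log₂(0.23) = 0.4877
−0.33·log₂(0.33) = 0.5278
−0.29·log₂(0.29) = 0.5179
−0.15·log₂(0.15) = 0.4105
Sum ≈ 1.9439 → 1.9439 bits.

1.9439 bits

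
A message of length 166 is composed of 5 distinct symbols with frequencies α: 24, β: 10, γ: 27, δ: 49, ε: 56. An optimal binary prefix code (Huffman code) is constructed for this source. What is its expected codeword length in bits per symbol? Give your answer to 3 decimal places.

Probabilities are the counts divided by 166.
Repeatedly combine the two least-probable nodes; the expected code length is the sum of the merged weights.
merge 5/83 + 12/83 → 17/83
merge 27/166 + 17/83 → 61/166
merge 49/166 + 28/83 → 105/166
merge 61/166 + 105/166 → 1
L = 17/83 + 61/166 + 105/166 + 1 = 183/83 ≈ 2.205 bits/symbol.

2.205 bits/symbol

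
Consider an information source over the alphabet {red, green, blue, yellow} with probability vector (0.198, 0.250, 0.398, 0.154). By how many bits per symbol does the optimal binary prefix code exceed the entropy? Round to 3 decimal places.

Entropy H = −Σ p log₂ p ≈ 1.9073 bits.
Huffman merges: 77/500+99/500→44/125; 1/4+44/125→301/500; 199/500+301/500→1. L = 977/500 ≈ 1.9540.
L − H = 1.9540 − 1.9073 = 0.047 bits.

0.047 bits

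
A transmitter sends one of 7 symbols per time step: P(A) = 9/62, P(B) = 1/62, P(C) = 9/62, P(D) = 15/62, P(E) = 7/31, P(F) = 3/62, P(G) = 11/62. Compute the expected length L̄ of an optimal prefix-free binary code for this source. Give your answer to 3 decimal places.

Repeatedly combine the two least-probable nodes; the expected code length is the sum of the merged weights.
merge 1/62 + 3/62 → 2/31
merge 2/31 + 9/62 → 13/62
merge 9/62 + 11/62 → 10/31
merge 13/62 + 7/31 → 27/62
merge 15/62 + 10/31 → 35/62
merge 27/62 + 35/62 → 1
L = 2/31 + 13/62 + 10/31 + 27/62 + 35/62 + 1 = 161/62 ≈ 2.597 bits/symbol.

2.597 bits/symbol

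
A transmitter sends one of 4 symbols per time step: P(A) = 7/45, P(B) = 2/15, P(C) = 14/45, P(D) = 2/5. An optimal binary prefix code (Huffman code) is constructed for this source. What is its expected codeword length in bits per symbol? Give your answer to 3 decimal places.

1.889 bits/symbol

Repeatedly combine the two least-probable nodes; the expected code length is the sum of the merged weights.
merge 2/15 + 7/45 → 13/45
merge 13/45 + 14/45 → 3/5
merge 2/5 + 3/5 → 1
L = 13/45 + 3/5 + 1 = 17/9 ≈ 1.889 bits/symbol.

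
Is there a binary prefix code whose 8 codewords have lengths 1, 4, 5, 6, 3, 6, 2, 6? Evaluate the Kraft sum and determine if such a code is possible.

1.015625; no

With common denominator 2^6 = 64: Σ 2^(−ℓᵢ) = 32/64 + 4/64 + 2/64 + 1/64 + 8/64 + 1/64 + 16/64 + 1/64 = 65/64 = 1.015625.
Kraft's inequality requires Σ ≤ 1; here Σ = 1.015625 > 1, so no such prefix code exists.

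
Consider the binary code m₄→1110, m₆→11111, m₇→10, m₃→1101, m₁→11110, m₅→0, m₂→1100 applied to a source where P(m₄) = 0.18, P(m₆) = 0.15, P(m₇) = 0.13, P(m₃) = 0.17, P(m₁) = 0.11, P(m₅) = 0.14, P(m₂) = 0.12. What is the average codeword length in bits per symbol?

3.58 bits/symbol

L̄ = Σ pᵢ·ℓᵢ = 0.18·4 + 0.15·5 + 0.13·2 + 0.17·4 + 0.11·5 + 0.14·1 + 0.12·4 = 3.58 bits/symbol.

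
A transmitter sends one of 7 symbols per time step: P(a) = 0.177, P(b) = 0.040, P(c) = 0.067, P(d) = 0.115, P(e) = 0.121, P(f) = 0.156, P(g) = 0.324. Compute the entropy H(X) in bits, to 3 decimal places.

H = −Σ pᵢ log₂ pᵢ.
−0.177·log₂(0.177) = 0.4422
−0.040·log₂(0.040) = 0.1858
−0.067·log₂(0.067) = 0.2613
−0.115·log₂(0.115) = 0.3588
−0.121·log₂(0.121) = 0.3687
−0.156·log₂(0.156) = 0.4181
−0.324·log₂(0.324) = 0.5268
Sum ≈ 2.5617 → 2.562 bits.

2.562 bits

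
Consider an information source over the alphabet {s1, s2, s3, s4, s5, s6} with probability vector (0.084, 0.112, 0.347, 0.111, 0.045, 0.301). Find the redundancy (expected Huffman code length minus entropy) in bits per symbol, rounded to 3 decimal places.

0.093 bits

Entropy H = −Σ p log₂ p ≈ 2.2585 bits.
Huffman merges: 9/200+21/250→129/1000; 111/1000+14/125→223/1000; 129/1000+223/1000→44/125; 301/1000+347/1000→81/125; 44/125+81/125→1. L = 294/125 ≈ 2.3520.
L − H = 2.3520 − 2.2585 = 0.093 bits.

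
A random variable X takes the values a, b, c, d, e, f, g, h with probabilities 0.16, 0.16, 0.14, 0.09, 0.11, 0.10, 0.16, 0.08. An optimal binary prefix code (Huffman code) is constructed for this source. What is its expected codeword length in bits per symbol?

3 bits/symbol

Repeatedly combine the two least-probable nodes; the expected code length is the sum of the merged weights.
merge 2/25 + 9/100 → 17/100
merge 1/10 + 11/100 → 21/100
merge 7/50 + 4/25 → 3/10
merge 4/25 + 4/25 → 8/25
merge 17/100 + 21/100 → 19/50
merge 3/10 + 8/25 → 31/50
merge 19/50 + 31/50 → 1
L = 17/100 + 21/100 + 3/10 + 8/25 + 19/50 + 31/50 + 1 = 3 bits/symbol.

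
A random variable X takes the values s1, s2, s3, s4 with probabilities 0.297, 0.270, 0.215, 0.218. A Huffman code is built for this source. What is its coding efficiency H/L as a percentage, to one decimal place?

99.3%

Entropy H = −Σ p log₂ p ≈ 1.9861 bits.
Huffman merges: 43/200+109/500→433/1000; 27/100+297/1000→567/1000; 433/1000+567/1000→1. L = 2 ≈ 2.0000.
Efficiency = H/L = 1.9861/2.0000 = 99.3%.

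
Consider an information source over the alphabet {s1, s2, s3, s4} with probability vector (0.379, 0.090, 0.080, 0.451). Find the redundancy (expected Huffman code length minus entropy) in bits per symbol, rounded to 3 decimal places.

0.066 bits

Entropy H = −Σ p log₂ p ≈ 1.6528 bits.
Huffman merges: 2/25+9/100→17/100; 17/100+379/1000→549/1000; 451/1000+549/1000→1. L = 1719/1000 ≈ 1.7190.
L − H = 1.7190 − 1.6528 = 0.066 bits.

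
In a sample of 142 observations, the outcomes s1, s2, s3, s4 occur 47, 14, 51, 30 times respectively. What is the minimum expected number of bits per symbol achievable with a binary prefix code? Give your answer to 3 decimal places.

1.951 bits/symbol

Probabilities are the counts divided by 142.
Repeatedly combine the two least-probable nodes; the expected code length is the sum of the merged weights.
merge 7/71 + 15/71 → 22/71
merge 22/71 + 47/142 → 91/142
merge 51/142 + 91/142 → 1
L = 22/71 + 91/142 + 1 = 277/142 ≈ 1.951 bits/symbol.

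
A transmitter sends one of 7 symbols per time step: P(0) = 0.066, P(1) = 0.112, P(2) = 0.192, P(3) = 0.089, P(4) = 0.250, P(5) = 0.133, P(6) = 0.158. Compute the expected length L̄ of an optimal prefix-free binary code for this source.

2.713 bits/symbol

Repeatedly combine the two least-probable nodes; the expected code length is the sum of the merged weights.
merge 33/500 + 89/1000 → 31/200
merge 14/125 + 133/1000 → 49/200
merge 31/200 + 79/500 → 313/1000
merge 24/125 + 49/200 → 437/1000
merge 1/4 + 313/1000 → 563/1000
merge 437/1000 + 563/1000 → 1
L = 31/200 + 49/200 + 313/1000 + 437/1000 + 563/1000 + 1 = 2713/1000 = 2.713 bits/symbol.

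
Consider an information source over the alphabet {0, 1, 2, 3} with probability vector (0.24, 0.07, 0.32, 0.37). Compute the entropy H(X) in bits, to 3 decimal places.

H = −Σ pᵢ log₂ pᵢ.
−0.24·log₂(0.24) = 0.4941
−0.07·log₂(0.07) = 0.2686
−0.32·log₂(0.32) = 0.5260
−0.37·log₂(0.37) = 0.5307
Sum ≈ 1.8195 → 1.819 bits.

1.819 bits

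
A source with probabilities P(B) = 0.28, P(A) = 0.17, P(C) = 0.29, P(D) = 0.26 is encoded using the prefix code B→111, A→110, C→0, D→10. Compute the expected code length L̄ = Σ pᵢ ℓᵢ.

2.16 bits/symbol

L̄ = Σ pᵢ·ℓᵢ = 0.28·3 + 0.17·3 + 0.29·1 + 0.26·2 = 2.16 bits/symbol.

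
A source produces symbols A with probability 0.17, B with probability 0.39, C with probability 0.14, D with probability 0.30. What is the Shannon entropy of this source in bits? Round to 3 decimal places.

H = −Σ pᵢ log₂ pᵢ.
−0.17·log₂(0.17) = 0.4346
−0.39·log₂(0.39) = 0.5298
−0.14·log₂(0.14) = 0.3971
−0.30·log₂(0.30) = 0.5211
Sum ≈ 1.8826 → 1.883 bits.

1.883 bits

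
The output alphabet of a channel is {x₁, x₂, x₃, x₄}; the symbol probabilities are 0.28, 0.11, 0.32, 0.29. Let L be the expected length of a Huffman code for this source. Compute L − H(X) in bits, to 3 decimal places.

0.092 bits

Entropy H = −Σ p log₂ p ≈ 1.9084 bits.
Huffman merges: 11/100+7/25→39/100; 29/100+8/25→61/100; 39/100+61/100→1. L = 2 ≈ 2.0000.
L − H = 2.0000 − 1.9084 = 0.092 bits.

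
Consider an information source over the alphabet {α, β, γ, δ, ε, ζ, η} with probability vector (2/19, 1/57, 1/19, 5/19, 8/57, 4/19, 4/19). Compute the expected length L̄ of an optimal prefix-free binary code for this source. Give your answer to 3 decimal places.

Repeatedly combine the two least-probable nodes; the expected code length is the sum of the merged weights.
merge 1/57 + 1/19 → 4/57
merge 4/57 + 2/19 → 10/57
merge 8/57 + 10/57 → 6/19
merge 4/19 + 4/19 → 8/19
merge 5/19 + 6/19 → 11/19
merge 8/19 + 11/19 → 1
L = 4/57 + 10/57 + 6/19 + 8/19 + 11/19 + 1 = 146/57 ≈ 2.561 bits/symbol.

2.561 bits/symbol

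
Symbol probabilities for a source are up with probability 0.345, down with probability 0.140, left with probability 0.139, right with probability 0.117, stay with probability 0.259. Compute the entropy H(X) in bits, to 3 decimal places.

H = −Σ pᵢ log₂ pᵢ.
−0.345·log₂(0.345) = 0.5297
−0.140·log₂(0.140) = 0.3971
−0.139·log₂(0.139) = 0.3957
−0.117·log₂(0.117) = 0.3622
−0.259·log₂(0.259) = 0.5048
Sum ≈ 2.1895 → 2.189 bits.

2.189 bits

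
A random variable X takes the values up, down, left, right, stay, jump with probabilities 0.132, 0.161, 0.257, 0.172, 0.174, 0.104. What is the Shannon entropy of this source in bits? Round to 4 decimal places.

2.5290 bits

H = −Σ pᵢ log₂ pᵢ.
−0.132·log₂(0.132) = 0.3856
−0.161·log₂(0.161) = 0.4242
−0.257·log₂(0.257) = 0.5038
−0.172·log₂(0.172) = 0.4368
−0.174·log₂(0.174) = 0.4390
−0.104·log₂(0.104) = 0.3396
Sum ≈ 2.5290 → 2.5290 bits.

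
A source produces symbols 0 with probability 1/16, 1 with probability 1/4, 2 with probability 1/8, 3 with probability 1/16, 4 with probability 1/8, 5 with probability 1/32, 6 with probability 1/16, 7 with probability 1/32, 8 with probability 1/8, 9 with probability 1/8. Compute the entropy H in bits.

3.0625 bits

Each probability is a power of 1/2, so log₂(1/p) is an integer.
H = Σ p·log₂(1/p) = 1/16·4 + 1/4·2 + 1/8·3 + 1/16·4 + 1/8·3 + 1/32·5 + 1/16·4 + 1/32·5 + 1/8·3 + 1/8·3 = 3.0625 bits.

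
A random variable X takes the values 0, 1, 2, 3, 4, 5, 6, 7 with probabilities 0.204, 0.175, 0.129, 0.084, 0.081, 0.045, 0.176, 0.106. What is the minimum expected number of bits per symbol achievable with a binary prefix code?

Repeatedly combine the two least-probable nodes; the expected code length is the sum of the merged weights.
merge 9/200 + 81/1000 → 63/500
merge 21/250 + 53/500 → 19/100
merge 63/500 + 129/1000 → 51/200
merge 7/40 + 22/125 → 351/1000
merge 19/100 + 51/250 → 197/500
merge 51/200 + 351/1000 → 303/500
merge 197/500 + 303/500 → 1
L = 63/500 + 19/100 + 51/200 + 351/1000 + 197/500 + 303/500 + 1 = 1461/500 = 2.922 bits/symbol.

2.922 bits/symbol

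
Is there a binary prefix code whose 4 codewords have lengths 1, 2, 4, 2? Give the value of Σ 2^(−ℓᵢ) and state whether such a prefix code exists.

1.0625; no

With common denominator 2^4 = 16: Σ 2^(−ℓᵢ) = 8/16 + 4/16 + 1/16 + 4/16 = 17/16 = 1.0625.
Kraft's inequality requires Σ ≤ 1; here Σ = 1.0625 > 1, so no such prefix code exists.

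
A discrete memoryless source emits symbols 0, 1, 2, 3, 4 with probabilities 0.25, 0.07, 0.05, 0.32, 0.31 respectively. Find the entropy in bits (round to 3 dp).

H = −Σ pᵢ log₂ pᵢ.
−0.25·log₂(0.25) = 0.5000
−0.07·log₂(0.07) = 0.2686
−0.05·log₂(0.05) = 0.2161
−0.32·log₂(0.32) = 0.5260
−0.31·log₂(0.31) = 0.5238
Sum ≈ 2.0345 → 2.034 bits.

2.034 bits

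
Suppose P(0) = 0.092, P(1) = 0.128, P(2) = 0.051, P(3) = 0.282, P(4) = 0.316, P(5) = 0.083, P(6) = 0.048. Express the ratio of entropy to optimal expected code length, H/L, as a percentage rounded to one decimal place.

98.5%

Entropy H = −Σ p log₂ p ≈ 2.4638 bits.
Huffman merges: 6/125+51/1000→99/1000; 83/1000+23/250→7/40; 99/1000+16/125→227/1000; 7/40+227/1000→201/500; 141/500+79/250→299/500; 201/500+299/500→1. L = 2501/1000 ≈ 2.5010.
Efficiency = H/L = 2.4638/2.5010 = 98.5%.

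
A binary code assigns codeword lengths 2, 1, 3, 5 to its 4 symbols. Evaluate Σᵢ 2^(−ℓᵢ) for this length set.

With common denominator 2^5 = 32: Σ 2^(−ℓᵢ) = 8/32 + 16/32 + 4/32 + 1/32 = 29/32 = 0.90625.

0.90625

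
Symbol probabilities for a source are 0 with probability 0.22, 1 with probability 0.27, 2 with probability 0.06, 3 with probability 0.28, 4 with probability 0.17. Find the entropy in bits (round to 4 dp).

H = −Σ pᵢ log₂ pᵢ.
−0.22·log₂(0.22) = 0.4806
−0.27·log₂(0.27) = 0.5100
−0.06·log₂(0.06) = 0.2435
−0.28·log₂(0.28) = 0.5142
−0.17·log₂(0.17) = 0.4346
Sum ≈ 2.1829 → 2.1829 bits.

2.1829 bits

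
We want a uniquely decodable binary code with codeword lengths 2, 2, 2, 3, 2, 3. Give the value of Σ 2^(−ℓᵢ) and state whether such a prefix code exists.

1.25; no

With common denominator 2^3 = 8: Σ 2^(−ℓᵢ) = 2/8 + 2/8 + 2/8 + 1/8 + 2/8 + 1/8 = 10/8 = 1.25.
Kraft's inequality requires Σ ≤ 1; here Σ = 1.25 > 1, so no such prefix code exists.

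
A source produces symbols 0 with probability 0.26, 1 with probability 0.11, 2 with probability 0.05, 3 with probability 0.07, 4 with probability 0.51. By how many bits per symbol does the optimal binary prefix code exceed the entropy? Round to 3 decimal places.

Entropy H = −Σ p log₂ p ≈ 1.8357 bits.
Huffman merges: 1/20+7/100→3/25; 11/100+3/25→23/100; 23/100+13/50→49/100; 49/100+51/100→1. L = 46/25 ≈ 1.8400.
L − H = 1.8400 − 1.8357 = 0.004 bits.

0.004 bits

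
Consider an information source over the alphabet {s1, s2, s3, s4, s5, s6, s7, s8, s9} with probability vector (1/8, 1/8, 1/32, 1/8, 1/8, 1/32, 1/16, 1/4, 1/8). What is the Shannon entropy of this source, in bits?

2.9375 bits

Each probability is a power of 1/2, so log₂(1/p) is an integer.
H = Σ p·log₂(1/p) = 1/8·3 + 1/8·3 + 1/32·5 + 1/8·3 + 1/8·3 + 1/32·5 + 1/16·4 + 1/4·2 + 1/8·3 = 2.9375 bits.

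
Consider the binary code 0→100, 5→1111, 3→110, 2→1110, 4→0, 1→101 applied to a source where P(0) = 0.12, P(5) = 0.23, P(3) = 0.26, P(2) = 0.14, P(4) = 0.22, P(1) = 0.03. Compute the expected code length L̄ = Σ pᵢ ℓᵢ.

L̄ = Σ pᵢ·ℓᵢ = 0.12·3 + 0.23·4 + 0.26·3 + 0.14·4 + 0.22·1 + 0.03·3 = 2.93 bits/symbol.

2.93 bits/symbol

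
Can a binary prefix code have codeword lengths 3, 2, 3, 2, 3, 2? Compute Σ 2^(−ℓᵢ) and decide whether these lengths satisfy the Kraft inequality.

1.125; no

With common denominator 2^3 = 8: Σ 2^(−ℓᵢ) = 1/8 + 2/8 + 1/8 + 2/8 + 1/8 + 2/8 = 9/8 = 1.125.
Kraft's inequality requires Σ ≤ 1; here Σ = 1.125 > 1, so no such prefix code exists.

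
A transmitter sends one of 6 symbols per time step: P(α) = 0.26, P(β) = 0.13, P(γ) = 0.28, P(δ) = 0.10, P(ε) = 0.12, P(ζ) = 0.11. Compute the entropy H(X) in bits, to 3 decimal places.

2.452 bits

H = −Σ pᵢ log₂ pᵢ.
−0.26·log₂(0.26) = 0.5053
−0.13·log₂(0.13) = 0.3826
−0.28·log₂(0.28) = 0.5142
−0.10·log₂(0.10) = 0.3322
−0.12·log₂(0.12) = 0.3671
−0.11·log₂(0.11) = 0.3503
Sum ≈ 2.4517 → 2.452 bits.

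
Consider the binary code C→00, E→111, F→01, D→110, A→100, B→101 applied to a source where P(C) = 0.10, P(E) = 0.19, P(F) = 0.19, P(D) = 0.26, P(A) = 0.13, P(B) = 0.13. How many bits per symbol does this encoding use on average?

2.71 bits/symbol

L̄ = Σ pᵢ·ℓᵢ = 0.10·2 + 0.19·3 + 0.19·2 + 0.26·3 + 0.13·3 + 0.13·3 = 2.71 bits/symbol.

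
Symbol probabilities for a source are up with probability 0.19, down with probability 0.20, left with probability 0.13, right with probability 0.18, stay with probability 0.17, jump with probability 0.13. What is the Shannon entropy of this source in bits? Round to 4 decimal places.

H = −Σ pᵢ log₂ pᵢ.
−0.19·log₂(0.19) = 0.4552
−0.20·log₂(0.20) = 0.4644
−0.13·log₂(0.13) = 0.3826
−0.18·log₂(0.18) = 0.4453
−0.17·log₂(0.17) = 0.4346
−0.13·log₂(0.13) = 0.3826
Sum ≈ 2.5648 → 2.5648 bits.

2.5648 bits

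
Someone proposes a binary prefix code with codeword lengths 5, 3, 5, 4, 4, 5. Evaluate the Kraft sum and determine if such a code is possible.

0.34375; yes

With common denominator 2^5 = 32: Σ 2^(−ℓᵢ) = 1/32 + 4/32 + 1/32 + 2/32 + 2/32 + 1/32 = 11/32 = 0.34375.
Kraft's inequality requires Σ ≤ 1; here Σ = 0.34375 ≤ 1, so such a prefix code exists.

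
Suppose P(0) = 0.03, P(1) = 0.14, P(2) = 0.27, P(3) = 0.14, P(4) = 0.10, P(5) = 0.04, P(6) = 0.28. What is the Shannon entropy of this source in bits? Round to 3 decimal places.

H = −Σ pᵢ log₂ pᵢ.
−0.03·log₂(0.03) = 0.1518
−0.14·log₂(0.14) = 0.3971
−0.27·log₂(0.27) = 0.5100
−0.14·log₂(0.14) = 0.3971
−0.10·log₂(0.10) = 0.3322
−0.04·log₂(0.04) = 0.1858
−0.28·log₂(0.28) = 0.5142
Sum ≈ 2.4882 → 2.488 bits.

2.488 bits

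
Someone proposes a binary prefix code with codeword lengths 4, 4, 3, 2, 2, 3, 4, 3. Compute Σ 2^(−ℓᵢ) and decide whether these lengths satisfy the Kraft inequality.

1.0625; no

With common denominator 2^4 = 16: Σ 2^(−ℓᵢ) = 1/16 + 1/16 + 2/16 + 4/16 + 4/16 + 2/16 + 1/16 + 2/16 = 17/16 = 1.0625.
Kraft's inequality requires Σ ≤ 1; here Σ = 1.0625 > 1, so no such prefix code exists.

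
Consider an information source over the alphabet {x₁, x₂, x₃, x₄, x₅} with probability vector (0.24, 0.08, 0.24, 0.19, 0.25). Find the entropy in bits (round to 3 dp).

2.235 bits

H = −Σ pᵢ log₂ pᵢ.
−0.24·log₂(0.24) = 0.4941
−0.08·log₂(0.08) = 0.2915
−0.24·log₂(0.24) = 0.4941
−0.19·log₂(0.19) = 0.4552
−0.25·log₂(0.25) = 0.5000
Sum ≈ 2.2350 → 2.235 bits.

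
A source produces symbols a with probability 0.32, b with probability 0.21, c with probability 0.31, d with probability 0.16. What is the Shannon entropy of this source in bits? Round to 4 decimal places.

H = −Σ pᵢ log₂ pᵢ.
−0.32·log₂(0.32) = 0.5260
−0.21·log₂(0.21) = 0.4728
−0.31·log₂(0.31) = 0.5238
−0.16·log₂(0.16) = 0.4230
Sum ≈ 1.9457 → 1.9457 bits.

1.9457 bits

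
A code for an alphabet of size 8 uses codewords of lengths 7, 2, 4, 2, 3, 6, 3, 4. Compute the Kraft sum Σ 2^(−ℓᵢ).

0.8984375

With common denominator 2^7 = 128: Σ 2^(−ℓᵢ) = 1/128 + 32/128 + 8/128 + 32/128 + 16/128 + 2/128 + 16/128 + 8/128 = 115/128 = 0.8984375.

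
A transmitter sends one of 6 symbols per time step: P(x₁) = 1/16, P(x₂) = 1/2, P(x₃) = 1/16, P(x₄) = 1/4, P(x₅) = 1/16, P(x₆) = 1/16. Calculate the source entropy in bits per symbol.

Each probability is a power of 1/2, so log₂(1/p) is an integer.
H = Σ p·log₂(1/p) = 1/16·4 + 1/2·1 + 1/16·4 + 1/4·2 + 1/16·4 + 1/16·4 = 2 bits.

2 bits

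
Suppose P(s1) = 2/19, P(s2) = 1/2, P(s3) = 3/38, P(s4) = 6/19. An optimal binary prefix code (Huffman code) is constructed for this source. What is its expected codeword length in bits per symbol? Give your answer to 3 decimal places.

1.684 bits/symbol

Repeatedly combine the two least-probable nodes; the expected code length is the sum of the merged weights.
merge 3/38 + 2/19 → 7/38
merge 7/38 + 6/19 → 1/2
merge 1/2 + 1/2 → 1
L = 7/38 + 1/2 + 1 = 32/19 ≈ 1.684 bits/symbol.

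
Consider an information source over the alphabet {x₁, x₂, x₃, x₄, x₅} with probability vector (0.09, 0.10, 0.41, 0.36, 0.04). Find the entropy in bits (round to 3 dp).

1.889 bits

H = −Σ pᵢ log₂ pᵢ.
−0.09·log₂(0.09) = 0.3127
−0.10·log₂(0.10) = 0.3322
−0.41·log₂(0.41) = 0.5274
−0.36·log₂(0.36) = 0.5306
−0.04·log₂(0.04) = 0.1858
Sum ≈ 1.8886 → 1.889 bits.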